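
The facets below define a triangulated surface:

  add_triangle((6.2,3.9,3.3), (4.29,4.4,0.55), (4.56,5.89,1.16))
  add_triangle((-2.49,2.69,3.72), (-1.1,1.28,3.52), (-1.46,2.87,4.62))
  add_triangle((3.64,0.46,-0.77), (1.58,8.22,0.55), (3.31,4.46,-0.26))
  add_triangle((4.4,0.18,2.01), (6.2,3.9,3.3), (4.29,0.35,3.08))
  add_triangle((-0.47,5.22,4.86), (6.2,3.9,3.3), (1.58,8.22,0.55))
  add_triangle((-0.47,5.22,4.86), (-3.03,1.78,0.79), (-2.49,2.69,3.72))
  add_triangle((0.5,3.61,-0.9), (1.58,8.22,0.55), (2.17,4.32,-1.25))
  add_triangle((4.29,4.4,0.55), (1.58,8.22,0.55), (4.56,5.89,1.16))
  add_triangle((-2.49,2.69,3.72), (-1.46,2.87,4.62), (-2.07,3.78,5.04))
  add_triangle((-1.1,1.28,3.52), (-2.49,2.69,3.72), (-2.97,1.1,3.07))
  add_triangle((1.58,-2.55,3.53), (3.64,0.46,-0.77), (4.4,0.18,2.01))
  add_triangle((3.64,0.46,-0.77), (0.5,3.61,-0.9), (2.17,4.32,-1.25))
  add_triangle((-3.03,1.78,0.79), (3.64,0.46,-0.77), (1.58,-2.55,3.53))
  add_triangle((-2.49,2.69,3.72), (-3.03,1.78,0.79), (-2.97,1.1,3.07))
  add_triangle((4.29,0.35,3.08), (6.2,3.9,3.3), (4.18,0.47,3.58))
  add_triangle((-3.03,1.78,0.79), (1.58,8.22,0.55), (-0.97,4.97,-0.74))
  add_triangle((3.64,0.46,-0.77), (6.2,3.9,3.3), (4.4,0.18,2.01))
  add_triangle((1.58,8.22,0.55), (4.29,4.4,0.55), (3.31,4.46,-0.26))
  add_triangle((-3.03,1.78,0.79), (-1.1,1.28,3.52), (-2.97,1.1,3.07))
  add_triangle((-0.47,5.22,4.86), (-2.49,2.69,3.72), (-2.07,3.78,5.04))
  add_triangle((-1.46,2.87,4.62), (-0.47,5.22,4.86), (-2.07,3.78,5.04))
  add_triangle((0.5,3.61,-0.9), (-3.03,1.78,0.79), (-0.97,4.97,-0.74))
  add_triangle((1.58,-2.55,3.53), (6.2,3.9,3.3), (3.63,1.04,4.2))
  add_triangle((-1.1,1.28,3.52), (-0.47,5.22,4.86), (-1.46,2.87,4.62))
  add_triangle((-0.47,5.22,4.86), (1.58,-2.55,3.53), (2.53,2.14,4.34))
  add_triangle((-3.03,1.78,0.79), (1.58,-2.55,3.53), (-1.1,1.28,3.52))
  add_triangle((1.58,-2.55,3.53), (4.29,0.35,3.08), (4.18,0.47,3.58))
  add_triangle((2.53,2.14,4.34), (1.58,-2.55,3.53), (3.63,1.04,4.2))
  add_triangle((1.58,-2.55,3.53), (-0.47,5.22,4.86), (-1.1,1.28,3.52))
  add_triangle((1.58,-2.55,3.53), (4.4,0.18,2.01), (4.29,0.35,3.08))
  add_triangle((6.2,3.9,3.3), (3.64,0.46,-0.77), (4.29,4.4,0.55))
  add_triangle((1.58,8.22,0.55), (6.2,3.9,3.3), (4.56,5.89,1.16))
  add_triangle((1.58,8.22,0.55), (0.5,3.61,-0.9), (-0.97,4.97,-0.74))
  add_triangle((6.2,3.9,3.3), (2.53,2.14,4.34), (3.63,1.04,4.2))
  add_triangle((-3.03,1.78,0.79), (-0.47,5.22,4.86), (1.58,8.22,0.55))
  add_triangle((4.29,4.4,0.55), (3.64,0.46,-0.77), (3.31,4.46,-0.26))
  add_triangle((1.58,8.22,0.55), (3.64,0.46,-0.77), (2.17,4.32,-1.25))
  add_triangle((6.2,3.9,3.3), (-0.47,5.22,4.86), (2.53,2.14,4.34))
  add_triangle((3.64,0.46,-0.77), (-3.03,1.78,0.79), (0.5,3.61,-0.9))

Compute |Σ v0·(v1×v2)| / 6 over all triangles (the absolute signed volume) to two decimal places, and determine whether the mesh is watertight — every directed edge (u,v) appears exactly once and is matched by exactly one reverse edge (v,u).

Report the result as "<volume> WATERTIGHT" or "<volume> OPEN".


180.45 OPEN

Per-triangle v0·(v1×v2)/6:
  t1: +3.1844
  t2: +0.9140
  t3: -0.0263
  t4: +2.9357
  t5: +39.8159
  t6: +4.7307
  t7: +2.5039
  t8: +2.4137
  t9: +0.5176
  t10: +1.5901
  t11: +4.0240
  t12: +0.2474
  t13: -5.3191
  t14: +2.4226
  t15: +1.5112
  t16: +6.7246
  t17: +6.6121
  t18: +3.4938
  t19: -1.7875
  t20: +1.1447
  t21: +1.3415
  t22: -0.2472
  t23: +4.8501
  t24: +0.7651
  t25: +11.2273
  t26: +3.9097
  t27: +1.3299
  t28: +4.0235
  t29: +7.7936
  t30: +2.5073
  t31: +8.0374
  t32: +8.5529
  t33: +2.7261
  t34: +5.1315
  t35: +19.4846
  t36: +2.5435
  t37: +6.0188
  t38: +14.1642
  t39: -1.3629
Σ = +180.4509 → |volume| = 180.45

Directed edges: 117 total; 3 unmatched, e.g. (6.2,3.9,3.3)→(4.18,0.47,3.58) → open.


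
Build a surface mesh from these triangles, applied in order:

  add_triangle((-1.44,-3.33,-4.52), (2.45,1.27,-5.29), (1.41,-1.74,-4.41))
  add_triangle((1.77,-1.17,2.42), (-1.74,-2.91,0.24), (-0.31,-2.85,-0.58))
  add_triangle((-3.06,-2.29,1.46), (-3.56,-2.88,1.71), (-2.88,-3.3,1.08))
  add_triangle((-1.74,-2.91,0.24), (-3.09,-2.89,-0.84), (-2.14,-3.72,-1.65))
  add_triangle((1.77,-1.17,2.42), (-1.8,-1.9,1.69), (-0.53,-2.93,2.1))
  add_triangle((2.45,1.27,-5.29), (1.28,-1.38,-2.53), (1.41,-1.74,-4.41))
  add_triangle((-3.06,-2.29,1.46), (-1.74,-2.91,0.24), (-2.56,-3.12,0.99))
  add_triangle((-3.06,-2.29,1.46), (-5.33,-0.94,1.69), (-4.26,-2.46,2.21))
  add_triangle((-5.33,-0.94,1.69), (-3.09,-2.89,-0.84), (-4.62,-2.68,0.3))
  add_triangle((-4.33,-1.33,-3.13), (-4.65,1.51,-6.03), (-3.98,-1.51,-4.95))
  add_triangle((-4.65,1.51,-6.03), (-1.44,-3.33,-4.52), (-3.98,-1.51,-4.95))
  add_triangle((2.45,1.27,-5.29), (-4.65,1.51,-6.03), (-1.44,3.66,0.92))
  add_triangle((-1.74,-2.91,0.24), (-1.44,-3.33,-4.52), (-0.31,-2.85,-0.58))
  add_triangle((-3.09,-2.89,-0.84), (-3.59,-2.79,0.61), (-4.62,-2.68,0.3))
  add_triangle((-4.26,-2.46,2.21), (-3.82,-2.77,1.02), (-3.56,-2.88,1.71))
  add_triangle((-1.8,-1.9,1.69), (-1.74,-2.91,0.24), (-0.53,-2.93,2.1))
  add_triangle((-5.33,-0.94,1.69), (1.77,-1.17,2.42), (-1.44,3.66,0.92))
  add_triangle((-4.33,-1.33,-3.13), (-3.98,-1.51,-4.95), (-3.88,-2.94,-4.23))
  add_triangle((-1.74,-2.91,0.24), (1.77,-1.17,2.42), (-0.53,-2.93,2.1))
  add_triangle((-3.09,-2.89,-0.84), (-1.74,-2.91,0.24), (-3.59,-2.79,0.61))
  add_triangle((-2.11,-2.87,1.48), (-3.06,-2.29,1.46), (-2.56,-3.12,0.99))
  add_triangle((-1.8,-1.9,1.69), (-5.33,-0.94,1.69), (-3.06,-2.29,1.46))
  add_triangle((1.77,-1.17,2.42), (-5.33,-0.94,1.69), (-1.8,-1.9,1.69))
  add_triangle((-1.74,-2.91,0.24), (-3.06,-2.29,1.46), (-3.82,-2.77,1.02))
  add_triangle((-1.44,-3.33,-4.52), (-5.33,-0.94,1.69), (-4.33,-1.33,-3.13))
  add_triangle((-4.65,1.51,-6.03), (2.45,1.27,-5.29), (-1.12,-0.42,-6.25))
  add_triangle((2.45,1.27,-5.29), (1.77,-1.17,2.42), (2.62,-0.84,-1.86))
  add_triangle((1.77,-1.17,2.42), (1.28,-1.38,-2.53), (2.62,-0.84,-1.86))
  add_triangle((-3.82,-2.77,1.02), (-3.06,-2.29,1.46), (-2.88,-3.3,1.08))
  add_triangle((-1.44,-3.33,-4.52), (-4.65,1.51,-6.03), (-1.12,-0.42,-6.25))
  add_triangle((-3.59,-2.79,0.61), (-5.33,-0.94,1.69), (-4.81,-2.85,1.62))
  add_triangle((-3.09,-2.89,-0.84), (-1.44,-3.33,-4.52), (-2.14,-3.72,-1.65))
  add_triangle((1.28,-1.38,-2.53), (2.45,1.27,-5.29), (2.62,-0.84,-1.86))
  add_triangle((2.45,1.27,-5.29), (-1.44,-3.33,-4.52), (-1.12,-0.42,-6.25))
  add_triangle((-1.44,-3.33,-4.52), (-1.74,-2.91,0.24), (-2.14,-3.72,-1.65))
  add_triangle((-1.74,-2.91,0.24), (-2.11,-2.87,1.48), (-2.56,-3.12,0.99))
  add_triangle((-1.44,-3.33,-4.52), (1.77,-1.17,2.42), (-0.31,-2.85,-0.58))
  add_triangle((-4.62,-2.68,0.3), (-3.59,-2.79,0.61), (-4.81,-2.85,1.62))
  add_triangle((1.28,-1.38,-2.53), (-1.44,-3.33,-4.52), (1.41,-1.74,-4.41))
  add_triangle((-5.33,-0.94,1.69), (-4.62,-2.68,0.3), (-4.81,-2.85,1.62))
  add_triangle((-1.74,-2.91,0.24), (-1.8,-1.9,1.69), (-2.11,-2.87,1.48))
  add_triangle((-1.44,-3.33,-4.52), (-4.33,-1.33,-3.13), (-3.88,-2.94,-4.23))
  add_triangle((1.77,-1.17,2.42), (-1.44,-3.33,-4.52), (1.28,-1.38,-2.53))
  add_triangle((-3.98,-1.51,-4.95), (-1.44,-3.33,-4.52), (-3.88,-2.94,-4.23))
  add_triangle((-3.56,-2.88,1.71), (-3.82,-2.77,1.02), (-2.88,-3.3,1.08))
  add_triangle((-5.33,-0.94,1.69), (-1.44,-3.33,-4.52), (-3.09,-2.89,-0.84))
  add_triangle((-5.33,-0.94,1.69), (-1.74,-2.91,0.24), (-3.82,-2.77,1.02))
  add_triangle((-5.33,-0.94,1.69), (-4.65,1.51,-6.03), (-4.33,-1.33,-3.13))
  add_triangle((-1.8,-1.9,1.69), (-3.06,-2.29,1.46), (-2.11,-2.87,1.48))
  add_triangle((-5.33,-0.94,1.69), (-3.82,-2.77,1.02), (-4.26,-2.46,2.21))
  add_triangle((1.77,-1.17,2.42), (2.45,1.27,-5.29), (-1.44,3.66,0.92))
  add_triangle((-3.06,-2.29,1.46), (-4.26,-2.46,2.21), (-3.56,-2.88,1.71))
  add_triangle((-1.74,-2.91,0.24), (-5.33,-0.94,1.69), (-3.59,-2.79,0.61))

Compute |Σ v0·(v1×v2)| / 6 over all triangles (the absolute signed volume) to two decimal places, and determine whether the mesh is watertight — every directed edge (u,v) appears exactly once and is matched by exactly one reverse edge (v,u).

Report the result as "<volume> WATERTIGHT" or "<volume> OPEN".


Per-triangle v0·(v1×v2)/6:
  t1: +6.2569
  t2: +2.5473
  t3: -0.0391
  t4: +1.3367
  t5: +1.4423
  t6: +1.3753
  t7: +0.1727
  t8: -0.5927
  t9: +0.5886
  t10: +4.9494
  t11: +6.3827
  t12: +25.4105
  t13: +3.0240
  t14: +0.8854
  t15: +0.5080
  t16: +1.5071
  t17: +10.9756
  t18: +2.3196
  t19: +0.8488
  t20: +1.2560
  t21: +0.4430
  t22: +1.0518
  t23: +2.7174
  t24: +0.6849
  t25: +9.8007
  t26: +12.8228
  t27: +2.3658
  t28: +1.9832
  t29: -0.4819
  t30: +12.5090
  t31: -1.1212
  t32: +2.5628
  t33: +2.9586
  t34: +9.6448
  t35: +0.3270
  t36: +0.2788
  t37: +2.1019
  t38: +0.6950
  t39: +1.3451
  t40: +2.2286
  t41: -0.1074
  t42: -1.4191
  t43: +5.0045
  t44: +3.7572
  t45: +0.5267
  t46: +5.3946
  t47: +0.1383
  t48: +13.0961
  t49: +0.4138
  t50: +1.8904
  t51: +9.3647
  t52: -0.0238
  t53: +0.6244
Σ = +174.7337 → |volume| = 174.73

Directed edges: 159 total; 3 unmatched, e.g. (-4.65,1.51,-6.03)→(-1.44,3.66,0.92) → open.

174.73 OPEN


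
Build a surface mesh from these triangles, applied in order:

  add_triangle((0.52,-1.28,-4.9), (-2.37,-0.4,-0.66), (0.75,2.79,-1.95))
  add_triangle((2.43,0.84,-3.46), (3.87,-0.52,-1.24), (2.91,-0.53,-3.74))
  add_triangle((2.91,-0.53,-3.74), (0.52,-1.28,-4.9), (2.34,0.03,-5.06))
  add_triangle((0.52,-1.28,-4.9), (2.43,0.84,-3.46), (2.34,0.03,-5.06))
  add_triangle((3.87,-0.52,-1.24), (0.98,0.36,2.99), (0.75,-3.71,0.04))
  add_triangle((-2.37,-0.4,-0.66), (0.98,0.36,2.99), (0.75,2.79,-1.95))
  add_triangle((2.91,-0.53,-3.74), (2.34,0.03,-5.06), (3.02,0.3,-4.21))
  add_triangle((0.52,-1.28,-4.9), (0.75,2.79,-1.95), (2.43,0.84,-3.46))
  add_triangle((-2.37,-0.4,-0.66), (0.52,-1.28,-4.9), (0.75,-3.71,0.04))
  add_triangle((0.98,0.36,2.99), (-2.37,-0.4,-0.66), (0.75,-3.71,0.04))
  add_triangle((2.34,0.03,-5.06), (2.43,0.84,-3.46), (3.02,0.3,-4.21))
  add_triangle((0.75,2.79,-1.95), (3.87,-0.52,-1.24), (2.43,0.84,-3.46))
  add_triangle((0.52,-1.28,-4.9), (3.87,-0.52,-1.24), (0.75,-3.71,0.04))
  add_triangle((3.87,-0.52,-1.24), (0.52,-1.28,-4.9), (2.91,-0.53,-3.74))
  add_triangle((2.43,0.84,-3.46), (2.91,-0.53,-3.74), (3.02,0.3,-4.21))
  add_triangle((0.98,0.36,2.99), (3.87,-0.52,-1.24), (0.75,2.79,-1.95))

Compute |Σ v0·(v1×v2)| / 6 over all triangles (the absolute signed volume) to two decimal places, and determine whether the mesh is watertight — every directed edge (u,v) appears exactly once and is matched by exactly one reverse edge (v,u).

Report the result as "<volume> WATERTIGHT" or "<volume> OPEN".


Per-triangle v0·(v1×v2)/6:
  t1: +6.4738
  t2: +2.3528
  t3: +2.1162
  t4: +0.2905
  t5: +7.7805
  t6: +3.0245
  t7: +0.7735
  t8: +4.7849
  t9: +7.5539
  t10: +4.1046
  t11: +0.5491
  t12: +3.7132
  t13: +11.2379
  t14: +1.7671
  t15: +0.0655
  t16: +6.7027
Σ = +63.2906 → |volume| = 63.29

Directed edges: 48 total, each appears once with its reverse present → watertight.

63.29 WATERTIGHT


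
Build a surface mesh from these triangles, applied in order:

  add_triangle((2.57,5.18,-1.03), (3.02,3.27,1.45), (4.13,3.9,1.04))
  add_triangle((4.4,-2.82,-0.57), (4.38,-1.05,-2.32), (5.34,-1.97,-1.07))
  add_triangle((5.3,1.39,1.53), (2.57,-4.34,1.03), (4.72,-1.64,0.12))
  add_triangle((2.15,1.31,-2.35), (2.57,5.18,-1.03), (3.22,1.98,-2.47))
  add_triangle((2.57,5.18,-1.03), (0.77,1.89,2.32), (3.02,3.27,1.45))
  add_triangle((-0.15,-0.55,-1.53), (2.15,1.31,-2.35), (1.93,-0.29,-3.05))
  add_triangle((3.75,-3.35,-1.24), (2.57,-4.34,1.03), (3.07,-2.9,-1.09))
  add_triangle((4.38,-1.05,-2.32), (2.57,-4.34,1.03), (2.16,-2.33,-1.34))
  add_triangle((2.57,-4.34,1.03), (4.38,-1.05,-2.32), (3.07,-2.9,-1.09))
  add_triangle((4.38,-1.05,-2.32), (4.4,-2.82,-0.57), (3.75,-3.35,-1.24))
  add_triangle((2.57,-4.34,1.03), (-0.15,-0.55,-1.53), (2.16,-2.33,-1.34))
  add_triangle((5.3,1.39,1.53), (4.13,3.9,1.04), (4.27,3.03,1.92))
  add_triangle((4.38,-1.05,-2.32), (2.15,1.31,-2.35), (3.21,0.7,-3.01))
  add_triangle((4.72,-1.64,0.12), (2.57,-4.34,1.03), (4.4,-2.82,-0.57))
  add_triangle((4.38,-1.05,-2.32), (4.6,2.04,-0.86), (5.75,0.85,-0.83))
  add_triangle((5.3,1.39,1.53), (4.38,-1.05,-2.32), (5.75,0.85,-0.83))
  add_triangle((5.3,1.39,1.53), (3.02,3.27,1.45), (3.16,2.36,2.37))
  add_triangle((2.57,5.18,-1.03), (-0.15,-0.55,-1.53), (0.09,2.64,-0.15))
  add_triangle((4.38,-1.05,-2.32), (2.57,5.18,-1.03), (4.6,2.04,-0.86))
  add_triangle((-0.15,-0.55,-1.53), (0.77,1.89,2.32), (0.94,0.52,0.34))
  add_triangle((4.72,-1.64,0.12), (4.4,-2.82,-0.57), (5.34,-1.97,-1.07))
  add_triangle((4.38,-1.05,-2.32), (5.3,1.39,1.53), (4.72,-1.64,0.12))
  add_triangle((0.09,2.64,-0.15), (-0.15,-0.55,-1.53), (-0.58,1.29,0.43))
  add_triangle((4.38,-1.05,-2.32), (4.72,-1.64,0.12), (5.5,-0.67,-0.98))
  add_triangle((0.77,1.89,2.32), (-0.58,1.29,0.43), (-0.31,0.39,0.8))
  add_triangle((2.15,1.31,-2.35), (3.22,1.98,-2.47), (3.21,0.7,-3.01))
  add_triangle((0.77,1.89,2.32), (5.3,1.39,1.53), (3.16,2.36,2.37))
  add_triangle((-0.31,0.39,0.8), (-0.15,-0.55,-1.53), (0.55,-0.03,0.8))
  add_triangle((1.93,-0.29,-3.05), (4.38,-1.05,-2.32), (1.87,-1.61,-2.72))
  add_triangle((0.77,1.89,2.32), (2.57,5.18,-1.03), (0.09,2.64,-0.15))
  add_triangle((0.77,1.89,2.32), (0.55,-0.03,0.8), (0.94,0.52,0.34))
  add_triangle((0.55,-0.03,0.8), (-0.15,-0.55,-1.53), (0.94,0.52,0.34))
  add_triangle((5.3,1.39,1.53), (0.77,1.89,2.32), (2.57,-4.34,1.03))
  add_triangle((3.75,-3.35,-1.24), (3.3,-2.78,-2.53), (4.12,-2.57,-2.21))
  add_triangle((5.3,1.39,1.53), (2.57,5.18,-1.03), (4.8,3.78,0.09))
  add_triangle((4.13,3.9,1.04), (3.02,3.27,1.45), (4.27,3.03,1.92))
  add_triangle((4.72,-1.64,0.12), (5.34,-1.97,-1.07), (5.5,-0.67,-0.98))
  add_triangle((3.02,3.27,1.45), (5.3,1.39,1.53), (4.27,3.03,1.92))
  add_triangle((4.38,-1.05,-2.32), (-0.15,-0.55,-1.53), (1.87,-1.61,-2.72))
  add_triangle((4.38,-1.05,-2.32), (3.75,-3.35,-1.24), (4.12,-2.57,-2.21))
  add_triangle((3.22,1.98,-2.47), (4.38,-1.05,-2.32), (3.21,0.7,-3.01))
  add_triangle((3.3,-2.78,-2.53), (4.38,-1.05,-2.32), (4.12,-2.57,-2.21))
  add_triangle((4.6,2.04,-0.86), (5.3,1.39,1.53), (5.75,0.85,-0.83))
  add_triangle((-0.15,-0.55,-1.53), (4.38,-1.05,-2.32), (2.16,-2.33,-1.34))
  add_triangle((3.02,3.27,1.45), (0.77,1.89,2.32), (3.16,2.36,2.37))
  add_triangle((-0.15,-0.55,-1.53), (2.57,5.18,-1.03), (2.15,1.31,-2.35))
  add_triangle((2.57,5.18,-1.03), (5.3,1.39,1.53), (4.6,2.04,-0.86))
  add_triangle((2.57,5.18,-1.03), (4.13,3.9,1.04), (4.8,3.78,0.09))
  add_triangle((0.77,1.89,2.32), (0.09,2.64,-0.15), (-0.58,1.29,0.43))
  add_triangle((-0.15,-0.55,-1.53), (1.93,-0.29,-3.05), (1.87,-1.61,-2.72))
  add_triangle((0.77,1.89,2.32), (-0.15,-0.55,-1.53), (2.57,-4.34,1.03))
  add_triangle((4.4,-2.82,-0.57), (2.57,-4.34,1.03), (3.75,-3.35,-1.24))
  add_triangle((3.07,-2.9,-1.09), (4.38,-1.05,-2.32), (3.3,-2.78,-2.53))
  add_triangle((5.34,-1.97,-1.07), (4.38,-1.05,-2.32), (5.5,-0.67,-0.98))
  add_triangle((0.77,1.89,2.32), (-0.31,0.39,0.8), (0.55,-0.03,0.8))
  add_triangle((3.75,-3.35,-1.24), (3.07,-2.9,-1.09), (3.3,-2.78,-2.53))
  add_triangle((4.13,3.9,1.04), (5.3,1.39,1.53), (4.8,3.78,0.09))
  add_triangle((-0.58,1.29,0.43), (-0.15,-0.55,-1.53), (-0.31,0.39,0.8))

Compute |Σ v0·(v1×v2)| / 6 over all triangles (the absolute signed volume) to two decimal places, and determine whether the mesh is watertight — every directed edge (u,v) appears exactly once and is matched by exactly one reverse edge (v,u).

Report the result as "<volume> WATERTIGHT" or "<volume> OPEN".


91.82 OPEN

Per-triangle v0·(v1×v2)/6:
  t1: +1.7895
  t2: +1.3794
  t3: +6.2358
  t4: +1.3477
  t5: +3.5569
  t6: +0.7353
  t7: +0.2806
  t8: +3.6959
  t9: -2.3202
  t10: +2.1885
  t11: +1.5885
  t12: +1.9671
  t13: -0.4460
  t14: +2.8288
  t15: +2.5186
  t16: +2.7525
  t17: +2.4088
  t18: +1.6866
  t19: +5.9105
  t20: +0.1891
  t21: +1.1633
  t22: +6.6987
  t23: +0.4577
  t24: -1.9580
  t25: +0.2823
  t26: +0.4755
  t27: +0.6637
  t28: +0.0191
  t29: +1.9376
  t30: +2.7847
  t31: +0.2448
  t32: +0.1213
  t33: +9.7205
  t34: +0.9096
  t35: -1.2111
  t36: +0.7188
  t37: +1.2781
  t38: -0.5289
  t39: -0.6251
  t40: +0.9116
  t41: +1.8111
  t42: +0.8631
  t43: +3.1051
  t44: +2.0454
  t45: +1.4955
  t46: +1.9014
  t47: +7.4038
  t48: +2.9890
  t49: +0.8227
  t50: +0.7987
  t51: -1.3165
  t52: +2.4355
  t53: -2.0138
  t54: +1.8061
  t55: +0.1805
  t56: +0.1495
  t57: +2.8848
  t58: +0.0962
Σ = +91.8160 → |volume| = 91.82

Directed edges: 174 total; 6 unmatched, e.g. (2.57,5.18,-1.03)→(3.22,1.98,-2.47) → open.


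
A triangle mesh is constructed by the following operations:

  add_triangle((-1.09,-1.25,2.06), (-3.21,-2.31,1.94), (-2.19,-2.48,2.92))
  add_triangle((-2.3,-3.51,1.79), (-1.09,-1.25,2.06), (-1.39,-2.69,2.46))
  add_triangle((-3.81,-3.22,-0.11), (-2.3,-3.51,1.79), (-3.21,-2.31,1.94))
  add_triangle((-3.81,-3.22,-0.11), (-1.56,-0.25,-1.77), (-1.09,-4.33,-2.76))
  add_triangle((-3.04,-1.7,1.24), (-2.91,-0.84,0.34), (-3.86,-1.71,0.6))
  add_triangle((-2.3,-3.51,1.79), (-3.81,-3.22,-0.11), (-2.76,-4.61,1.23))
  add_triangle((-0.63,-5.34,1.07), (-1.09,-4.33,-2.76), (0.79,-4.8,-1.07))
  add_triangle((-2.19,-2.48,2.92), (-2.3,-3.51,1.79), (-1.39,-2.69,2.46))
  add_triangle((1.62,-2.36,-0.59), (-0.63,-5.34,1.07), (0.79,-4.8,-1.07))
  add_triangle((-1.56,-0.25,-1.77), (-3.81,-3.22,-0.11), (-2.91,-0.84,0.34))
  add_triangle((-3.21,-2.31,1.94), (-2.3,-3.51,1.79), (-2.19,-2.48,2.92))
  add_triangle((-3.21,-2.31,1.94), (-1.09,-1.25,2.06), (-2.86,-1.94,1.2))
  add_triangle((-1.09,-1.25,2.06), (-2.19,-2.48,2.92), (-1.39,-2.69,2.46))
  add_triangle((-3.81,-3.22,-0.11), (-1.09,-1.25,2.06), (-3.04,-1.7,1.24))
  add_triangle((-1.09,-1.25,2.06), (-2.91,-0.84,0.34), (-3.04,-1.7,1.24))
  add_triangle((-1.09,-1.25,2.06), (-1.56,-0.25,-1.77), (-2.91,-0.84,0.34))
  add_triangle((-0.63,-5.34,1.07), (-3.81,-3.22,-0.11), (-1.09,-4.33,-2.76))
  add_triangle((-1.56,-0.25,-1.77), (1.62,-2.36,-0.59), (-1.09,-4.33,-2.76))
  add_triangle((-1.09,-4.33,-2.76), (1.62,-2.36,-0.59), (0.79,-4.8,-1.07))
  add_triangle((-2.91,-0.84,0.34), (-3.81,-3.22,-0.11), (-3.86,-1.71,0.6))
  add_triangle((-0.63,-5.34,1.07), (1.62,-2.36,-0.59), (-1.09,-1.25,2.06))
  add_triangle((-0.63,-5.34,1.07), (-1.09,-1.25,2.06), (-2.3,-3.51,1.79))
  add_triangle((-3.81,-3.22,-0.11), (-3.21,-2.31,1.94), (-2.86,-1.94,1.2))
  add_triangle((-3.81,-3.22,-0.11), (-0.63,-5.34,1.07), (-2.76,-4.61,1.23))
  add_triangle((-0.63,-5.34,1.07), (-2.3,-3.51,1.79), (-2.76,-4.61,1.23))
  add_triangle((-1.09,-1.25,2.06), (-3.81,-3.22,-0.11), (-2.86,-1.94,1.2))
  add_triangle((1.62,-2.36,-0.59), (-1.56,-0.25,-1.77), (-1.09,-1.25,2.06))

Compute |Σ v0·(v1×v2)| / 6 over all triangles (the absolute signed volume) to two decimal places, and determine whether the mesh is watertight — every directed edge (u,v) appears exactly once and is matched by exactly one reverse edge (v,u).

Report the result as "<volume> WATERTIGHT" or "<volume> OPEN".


41.76 OPEN

Per-triangle v0·(v1×v2)/6:
  t1: +0.2800
  t2: -0.4826
  t3: +2.4965
  t4: +5.5850
  t5: +0.1962
  t6: +1.3821
  t7: +5.4262
  t8: +0.7205
  t9: +2.1499
  t10: +2.0615
  t11: +1.3908
  t12: -0.0431
  t13: +0.2436
  t14: +1.4316
  t15: +0.3695
  t16: -0.6979
  t17: +10.6851
  t18: +1.5858
  t19: +1.8605
  t20: +0.3136
  t21: +2.1658
  t22: +2.1256
  t23: +0.2877
  t24: +2.4245
  t25: +1.6293
  t26: -0.9014
  t27: -2.9243
Σ = +41.7622 → |volume| = 41.76

Directed edges: 81 total; 3 unmatched, e.g. (-3.86,-1.71,0.6)→(-3.04,-1.7,1.24) → open.


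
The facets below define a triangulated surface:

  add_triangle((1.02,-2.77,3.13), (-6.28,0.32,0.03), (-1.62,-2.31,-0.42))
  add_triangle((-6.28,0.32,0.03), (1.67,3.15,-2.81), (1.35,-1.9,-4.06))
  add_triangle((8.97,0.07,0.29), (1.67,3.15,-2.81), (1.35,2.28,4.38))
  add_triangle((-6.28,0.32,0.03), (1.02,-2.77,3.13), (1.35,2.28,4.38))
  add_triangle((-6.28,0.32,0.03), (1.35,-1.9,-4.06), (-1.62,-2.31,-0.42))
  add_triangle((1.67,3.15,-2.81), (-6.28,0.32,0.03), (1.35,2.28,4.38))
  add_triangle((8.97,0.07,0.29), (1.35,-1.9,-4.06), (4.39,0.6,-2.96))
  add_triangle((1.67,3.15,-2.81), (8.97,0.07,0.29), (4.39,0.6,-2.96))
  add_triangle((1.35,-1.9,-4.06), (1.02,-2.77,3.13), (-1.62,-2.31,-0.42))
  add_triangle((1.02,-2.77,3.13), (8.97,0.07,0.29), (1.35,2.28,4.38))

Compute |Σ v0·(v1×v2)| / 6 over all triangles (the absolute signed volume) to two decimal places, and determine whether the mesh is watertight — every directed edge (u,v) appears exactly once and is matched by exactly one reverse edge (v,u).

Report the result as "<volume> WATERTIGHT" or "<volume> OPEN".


170.44 OPEN

Per-triangle v0·(v1×v2)/6:
  t1: +9.0672
  t2: +19.0961
  t3: +30.0536
  t4: +20.1856
  t5: +9.3311
  t6: +21.7413
  t7: +12.3307
  t8: +12.1250
  t9: +7.9894
  t10: +28.5168
Σ = +170.4369 → |volume| = 170.44

Directed edges: 30 total; 6 unmatched, e.g. (1.67,3.15,-2.81)→(1.35,-1.9,-4.06) → open.


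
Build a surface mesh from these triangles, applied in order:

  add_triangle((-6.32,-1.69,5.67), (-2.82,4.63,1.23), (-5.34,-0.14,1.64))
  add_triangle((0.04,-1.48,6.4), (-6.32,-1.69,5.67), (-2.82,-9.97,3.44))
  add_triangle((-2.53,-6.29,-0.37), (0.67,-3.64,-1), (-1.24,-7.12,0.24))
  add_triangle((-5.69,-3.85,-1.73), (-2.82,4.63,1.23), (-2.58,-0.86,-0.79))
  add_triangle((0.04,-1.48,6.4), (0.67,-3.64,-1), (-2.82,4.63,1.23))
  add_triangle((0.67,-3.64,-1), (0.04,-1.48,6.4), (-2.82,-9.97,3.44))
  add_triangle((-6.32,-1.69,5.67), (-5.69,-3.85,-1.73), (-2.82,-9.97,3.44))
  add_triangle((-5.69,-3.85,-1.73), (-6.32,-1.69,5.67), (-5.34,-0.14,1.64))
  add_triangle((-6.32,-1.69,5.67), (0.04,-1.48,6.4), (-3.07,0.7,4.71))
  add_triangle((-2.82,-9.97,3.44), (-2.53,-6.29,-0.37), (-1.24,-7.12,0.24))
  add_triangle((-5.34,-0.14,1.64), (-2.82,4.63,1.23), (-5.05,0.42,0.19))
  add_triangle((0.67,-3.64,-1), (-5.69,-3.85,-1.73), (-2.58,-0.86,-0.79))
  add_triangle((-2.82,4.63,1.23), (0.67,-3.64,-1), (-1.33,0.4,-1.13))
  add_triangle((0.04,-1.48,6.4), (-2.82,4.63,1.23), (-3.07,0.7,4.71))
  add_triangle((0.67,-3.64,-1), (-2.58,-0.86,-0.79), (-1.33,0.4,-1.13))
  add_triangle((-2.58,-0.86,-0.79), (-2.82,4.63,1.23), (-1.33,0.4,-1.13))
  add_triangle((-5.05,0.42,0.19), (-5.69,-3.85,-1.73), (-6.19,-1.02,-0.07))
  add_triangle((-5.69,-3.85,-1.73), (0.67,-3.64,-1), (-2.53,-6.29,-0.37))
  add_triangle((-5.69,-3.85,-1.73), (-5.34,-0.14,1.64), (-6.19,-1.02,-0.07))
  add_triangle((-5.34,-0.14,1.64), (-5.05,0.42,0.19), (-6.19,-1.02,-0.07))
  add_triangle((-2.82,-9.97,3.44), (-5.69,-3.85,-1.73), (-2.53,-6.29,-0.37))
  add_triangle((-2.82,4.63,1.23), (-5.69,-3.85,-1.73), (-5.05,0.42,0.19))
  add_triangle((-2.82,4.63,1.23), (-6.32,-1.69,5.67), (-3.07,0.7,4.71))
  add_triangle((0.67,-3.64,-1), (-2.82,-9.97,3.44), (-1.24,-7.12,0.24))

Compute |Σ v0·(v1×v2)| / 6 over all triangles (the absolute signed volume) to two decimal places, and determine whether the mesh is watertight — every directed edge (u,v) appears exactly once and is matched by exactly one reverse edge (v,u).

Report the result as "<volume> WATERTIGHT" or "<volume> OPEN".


Per-triangle v0·(v1×v2)/6:
  t1: +16.1053
  t2: +61.0470
  t3: +2.8118
  t4: +1.7878
  t5: -8.1315
  t6: +18.3514
  t7: +68.5803
  t8: +17.0001
  t9: +13.3815
  t10: +6.0324
  t11: +5.8765
  t12: +1.0327
  t13: -1.4482
  t14: +10.8509
  t15: +1.6377
  t16: +2.4902
  t17: +1.4092
  t18: +6.7758
  t19: +3.8375
  t20: +2.0079
  t21: +15.6053
  t22: +3.1026
  t23: +13.1741
  t24: +3.3591
Σ = +266.6774 → |volume| = 266.68

Directed edges: 72 total, each appears once with its reverse present → watertight.

266.68 WATERTIGHT


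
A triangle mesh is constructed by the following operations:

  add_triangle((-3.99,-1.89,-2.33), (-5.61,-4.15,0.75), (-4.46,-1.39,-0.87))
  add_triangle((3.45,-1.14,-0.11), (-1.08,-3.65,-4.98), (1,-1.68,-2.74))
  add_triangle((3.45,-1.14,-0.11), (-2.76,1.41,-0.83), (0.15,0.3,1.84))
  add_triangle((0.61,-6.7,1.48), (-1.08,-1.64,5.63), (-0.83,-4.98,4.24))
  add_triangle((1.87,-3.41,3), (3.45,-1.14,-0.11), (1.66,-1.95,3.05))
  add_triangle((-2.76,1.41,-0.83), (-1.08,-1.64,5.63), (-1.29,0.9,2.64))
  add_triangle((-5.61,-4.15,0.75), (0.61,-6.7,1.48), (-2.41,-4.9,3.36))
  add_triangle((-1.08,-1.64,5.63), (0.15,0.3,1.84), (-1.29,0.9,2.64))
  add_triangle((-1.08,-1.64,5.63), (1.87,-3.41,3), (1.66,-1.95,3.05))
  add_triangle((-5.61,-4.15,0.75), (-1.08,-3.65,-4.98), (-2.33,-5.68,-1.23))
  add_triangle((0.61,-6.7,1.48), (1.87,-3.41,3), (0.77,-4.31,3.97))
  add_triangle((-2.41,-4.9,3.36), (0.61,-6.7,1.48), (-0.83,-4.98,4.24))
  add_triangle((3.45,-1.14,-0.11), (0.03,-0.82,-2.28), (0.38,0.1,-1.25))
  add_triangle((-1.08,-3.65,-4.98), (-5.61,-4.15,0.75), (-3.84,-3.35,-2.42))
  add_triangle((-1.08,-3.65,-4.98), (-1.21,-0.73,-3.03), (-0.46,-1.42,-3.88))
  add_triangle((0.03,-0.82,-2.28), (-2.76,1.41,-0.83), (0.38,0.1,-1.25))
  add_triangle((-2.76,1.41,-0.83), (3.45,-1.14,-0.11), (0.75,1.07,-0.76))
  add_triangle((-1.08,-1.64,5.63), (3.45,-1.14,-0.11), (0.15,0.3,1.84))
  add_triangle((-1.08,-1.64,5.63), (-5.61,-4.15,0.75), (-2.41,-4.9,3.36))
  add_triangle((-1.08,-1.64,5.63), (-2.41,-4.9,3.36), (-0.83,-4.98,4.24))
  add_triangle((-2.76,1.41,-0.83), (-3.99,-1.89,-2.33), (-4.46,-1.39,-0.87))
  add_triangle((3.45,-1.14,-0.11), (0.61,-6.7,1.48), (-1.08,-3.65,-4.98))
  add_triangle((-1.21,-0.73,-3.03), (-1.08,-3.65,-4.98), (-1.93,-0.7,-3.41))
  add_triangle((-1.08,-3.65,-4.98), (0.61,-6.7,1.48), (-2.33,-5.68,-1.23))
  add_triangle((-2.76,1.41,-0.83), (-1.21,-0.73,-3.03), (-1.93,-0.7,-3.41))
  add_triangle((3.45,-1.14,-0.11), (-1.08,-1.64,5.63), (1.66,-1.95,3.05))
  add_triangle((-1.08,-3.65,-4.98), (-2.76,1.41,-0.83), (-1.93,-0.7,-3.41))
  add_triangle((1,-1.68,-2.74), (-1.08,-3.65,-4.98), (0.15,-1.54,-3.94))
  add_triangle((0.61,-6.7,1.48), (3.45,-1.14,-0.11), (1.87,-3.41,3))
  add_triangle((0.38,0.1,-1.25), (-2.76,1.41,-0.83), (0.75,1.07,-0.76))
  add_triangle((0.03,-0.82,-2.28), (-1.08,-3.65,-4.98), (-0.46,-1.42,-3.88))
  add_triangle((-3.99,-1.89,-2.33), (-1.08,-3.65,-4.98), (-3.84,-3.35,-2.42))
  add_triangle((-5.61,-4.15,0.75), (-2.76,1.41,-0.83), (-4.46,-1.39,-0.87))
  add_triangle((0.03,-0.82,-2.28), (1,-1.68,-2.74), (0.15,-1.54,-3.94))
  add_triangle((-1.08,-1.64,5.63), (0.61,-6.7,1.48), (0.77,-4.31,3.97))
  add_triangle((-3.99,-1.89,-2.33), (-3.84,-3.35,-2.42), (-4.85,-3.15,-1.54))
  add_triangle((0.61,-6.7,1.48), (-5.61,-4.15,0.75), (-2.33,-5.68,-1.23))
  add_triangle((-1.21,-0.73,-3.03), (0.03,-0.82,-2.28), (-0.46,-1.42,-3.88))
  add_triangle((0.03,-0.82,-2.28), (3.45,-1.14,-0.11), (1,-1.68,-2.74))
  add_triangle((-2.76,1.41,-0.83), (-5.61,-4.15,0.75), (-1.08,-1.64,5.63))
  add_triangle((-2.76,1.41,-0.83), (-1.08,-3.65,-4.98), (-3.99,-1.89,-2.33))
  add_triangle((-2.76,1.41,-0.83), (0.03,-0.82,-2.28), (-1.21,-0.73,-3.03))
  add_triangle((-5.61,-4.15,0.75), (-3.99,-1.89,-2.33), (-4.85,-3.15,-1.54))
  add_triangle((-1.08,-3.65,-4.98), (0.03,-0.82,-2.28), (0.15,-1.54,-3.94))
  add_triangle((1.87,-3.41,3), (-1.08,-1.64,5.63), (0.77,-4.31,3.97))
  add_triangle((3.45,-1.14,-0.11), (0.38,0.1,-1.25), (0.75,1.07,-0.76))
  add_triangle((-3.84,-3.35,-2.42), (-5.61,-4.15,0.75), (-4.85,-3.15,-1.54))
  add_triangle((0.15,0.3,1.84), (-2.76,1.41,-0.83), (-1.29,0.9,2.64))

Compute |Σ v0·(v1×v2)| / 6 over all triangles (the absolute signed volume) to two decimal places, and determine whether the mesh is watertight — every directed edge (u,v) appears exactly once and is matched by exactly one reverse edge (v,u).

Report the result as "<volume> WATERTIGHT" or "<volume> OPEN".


210.38 WATERTIGHT

Per-triangle v0·(v1×v2)/6:
  t1: +3.6563
  t2: +2.3482
  t3: +0.7128
  t4: +3.2391
  t5: +2.5160
  t6: +3.7129
  t7: +15.7608
  t8: +1.4024
  t9: +2.9067
  t10: +14.8470
  t11: +4.3084
  t12: +6.7502
  t13: +0.8722
  t14: +5.3791
  t15: +1.1254
  t16: +0.8147
  t17: -0.4848
  t18: +3.2429
  t19: +13.5994
  t20: +6.1425
  t21: +2.7586
  t22: +22.1916
  t23: +0.6473
  t24: +14.4777
  t25: +0.3129
  t26: +0.9464
  t27: +1.8587
  t28: +1.5097
  t29: +9.0253
  t30: +0.7786
  t31: +0.3503
  t32: +4.0576
  t33: +2.5917
  t34: +0.0191
  t35: +6.3640
  t36: +1.4164
  t37: +16.0836
  t38: +0.0815
  t39: +0.5071
  t40: +16.7611
  t41: +6.2279
  t42: +0.4327
  t43: +1.0001
  t44: +0.1229
  t45: +3.5917
  t46: +0.8425
  t47: +2.2429
  t48: +0.3256
Σ = +210.3776 → |volume| = 210.38

Directed edges: 144 total, each appears once with its reverse present → watertight.


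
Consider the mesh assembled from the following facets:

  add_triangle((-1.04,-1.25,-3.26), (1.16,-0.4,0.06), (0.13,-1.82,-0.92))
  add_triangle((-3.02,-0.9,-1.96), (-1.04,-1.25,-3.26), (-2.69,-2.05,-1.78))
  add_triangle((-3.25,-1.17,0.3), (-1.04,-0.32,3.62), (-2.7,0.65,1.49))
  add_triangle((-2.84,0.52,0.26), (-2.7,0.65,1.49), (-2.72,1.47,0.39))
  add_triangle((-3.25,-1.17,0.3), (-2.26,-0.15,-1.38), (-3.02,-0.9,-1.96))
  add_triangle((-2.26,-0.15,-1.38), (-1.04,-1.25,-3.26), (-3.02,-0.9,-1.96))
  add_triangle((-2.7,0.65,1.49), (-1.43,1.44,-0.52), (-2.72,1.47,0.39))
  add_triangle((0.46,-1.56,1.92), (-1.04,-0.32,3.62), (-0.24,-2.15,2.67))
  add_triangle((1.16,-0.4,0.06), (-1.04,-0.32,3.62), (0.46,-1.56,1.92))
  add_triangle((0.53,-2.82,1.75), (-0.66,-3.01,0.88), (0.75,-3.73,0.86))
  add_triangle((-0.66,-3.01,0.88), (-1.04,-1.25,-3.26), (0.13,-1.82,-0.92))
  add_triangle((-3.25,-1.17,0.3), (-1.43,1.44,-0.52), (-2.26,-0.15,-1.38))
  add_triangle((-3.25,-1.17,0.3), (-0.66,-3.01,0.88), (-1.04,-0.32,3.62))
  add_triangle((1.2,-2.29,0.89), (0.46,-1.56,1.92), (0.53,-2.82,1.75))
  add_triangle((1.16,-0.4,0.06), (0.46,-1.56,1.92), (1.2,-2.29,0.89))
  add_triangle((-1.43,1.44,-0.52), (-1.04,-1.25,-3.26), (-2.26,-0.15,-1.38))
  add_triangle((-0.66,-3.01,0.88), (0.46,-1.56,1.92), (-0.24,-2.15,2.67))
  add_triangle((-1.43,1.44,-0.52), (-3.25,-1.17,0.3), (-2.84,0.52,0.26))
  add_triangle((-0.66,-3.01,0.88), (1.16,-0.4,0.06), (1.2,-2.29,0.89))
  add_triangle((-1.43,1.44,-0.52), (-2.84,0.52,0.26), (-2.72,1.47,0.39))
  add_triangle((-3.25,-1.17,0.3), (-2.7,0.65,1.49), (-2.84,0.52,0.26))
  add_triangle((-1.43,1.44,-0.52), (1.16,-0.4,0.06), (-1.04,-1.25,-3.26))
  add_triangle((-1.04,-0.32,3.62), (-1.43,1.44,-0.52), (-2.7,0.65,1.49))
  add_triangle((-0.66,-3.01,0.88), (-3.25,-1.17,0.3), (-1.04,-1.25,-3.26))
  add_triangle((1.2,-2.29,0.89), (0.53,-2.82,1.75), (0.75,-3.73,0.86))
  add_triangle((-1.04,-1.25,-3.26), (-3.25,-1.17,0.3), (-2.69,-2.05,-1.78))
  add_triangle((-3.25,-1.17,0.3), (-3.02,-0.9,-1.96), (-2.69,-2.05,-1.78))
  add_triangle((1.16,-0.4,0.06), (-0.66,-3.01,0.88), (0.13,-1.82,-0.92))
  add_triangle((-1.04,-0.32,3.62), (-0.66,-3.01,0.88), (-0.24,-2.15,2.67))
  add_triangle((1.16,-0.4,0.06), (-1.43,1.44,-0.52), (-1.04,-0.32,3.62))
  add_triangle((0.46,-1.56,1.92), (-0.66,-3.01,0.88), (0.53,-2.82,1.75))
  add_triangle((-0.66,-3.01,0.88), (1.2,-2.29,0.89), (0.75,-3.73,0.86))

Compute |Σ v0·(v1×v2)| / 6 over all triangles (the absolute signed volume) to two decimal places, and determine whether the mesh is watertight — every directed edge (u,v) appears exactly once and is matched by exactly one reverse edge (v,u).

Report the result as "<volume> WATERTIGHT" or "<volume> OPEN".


Per-triangle v0·(v1×v2)/6:
  t1: +0.8122
  t2: +1.6081
  t3: +3.0596
  t4: +0.5614
  t5: +0.6436
  t6: +0.6401
  t7: +0.0676
  t8: +0.7261
  t9: +0.7466
  t10: +0.8608
  t11: +1.5202
  t12: +1.4477
  t13: +5.3162
  t14: +0.3860
  t15: +0.4635
  t16: +1.3605
  t17: +0.6514
  t18: +0.5424
  t19: +0.1866
  t20: +0.3781
  t21: +1.0385
  t22: +0.7257
  t23: +1.1660
  t24: +5.4282
  t25: +0.5140
  t26: -1.0042
  t27: +1.5173
  t28: +0.8938
  t29: +1.4026
  t30: +0.6140
  t31: +0.4709
  t32: -0.3703
Σ = +34.3753 → |volume| = 34.38

Directed edges: 96 total, each appears once with its reverse present → watertight.

34.38 WATERTIGHT


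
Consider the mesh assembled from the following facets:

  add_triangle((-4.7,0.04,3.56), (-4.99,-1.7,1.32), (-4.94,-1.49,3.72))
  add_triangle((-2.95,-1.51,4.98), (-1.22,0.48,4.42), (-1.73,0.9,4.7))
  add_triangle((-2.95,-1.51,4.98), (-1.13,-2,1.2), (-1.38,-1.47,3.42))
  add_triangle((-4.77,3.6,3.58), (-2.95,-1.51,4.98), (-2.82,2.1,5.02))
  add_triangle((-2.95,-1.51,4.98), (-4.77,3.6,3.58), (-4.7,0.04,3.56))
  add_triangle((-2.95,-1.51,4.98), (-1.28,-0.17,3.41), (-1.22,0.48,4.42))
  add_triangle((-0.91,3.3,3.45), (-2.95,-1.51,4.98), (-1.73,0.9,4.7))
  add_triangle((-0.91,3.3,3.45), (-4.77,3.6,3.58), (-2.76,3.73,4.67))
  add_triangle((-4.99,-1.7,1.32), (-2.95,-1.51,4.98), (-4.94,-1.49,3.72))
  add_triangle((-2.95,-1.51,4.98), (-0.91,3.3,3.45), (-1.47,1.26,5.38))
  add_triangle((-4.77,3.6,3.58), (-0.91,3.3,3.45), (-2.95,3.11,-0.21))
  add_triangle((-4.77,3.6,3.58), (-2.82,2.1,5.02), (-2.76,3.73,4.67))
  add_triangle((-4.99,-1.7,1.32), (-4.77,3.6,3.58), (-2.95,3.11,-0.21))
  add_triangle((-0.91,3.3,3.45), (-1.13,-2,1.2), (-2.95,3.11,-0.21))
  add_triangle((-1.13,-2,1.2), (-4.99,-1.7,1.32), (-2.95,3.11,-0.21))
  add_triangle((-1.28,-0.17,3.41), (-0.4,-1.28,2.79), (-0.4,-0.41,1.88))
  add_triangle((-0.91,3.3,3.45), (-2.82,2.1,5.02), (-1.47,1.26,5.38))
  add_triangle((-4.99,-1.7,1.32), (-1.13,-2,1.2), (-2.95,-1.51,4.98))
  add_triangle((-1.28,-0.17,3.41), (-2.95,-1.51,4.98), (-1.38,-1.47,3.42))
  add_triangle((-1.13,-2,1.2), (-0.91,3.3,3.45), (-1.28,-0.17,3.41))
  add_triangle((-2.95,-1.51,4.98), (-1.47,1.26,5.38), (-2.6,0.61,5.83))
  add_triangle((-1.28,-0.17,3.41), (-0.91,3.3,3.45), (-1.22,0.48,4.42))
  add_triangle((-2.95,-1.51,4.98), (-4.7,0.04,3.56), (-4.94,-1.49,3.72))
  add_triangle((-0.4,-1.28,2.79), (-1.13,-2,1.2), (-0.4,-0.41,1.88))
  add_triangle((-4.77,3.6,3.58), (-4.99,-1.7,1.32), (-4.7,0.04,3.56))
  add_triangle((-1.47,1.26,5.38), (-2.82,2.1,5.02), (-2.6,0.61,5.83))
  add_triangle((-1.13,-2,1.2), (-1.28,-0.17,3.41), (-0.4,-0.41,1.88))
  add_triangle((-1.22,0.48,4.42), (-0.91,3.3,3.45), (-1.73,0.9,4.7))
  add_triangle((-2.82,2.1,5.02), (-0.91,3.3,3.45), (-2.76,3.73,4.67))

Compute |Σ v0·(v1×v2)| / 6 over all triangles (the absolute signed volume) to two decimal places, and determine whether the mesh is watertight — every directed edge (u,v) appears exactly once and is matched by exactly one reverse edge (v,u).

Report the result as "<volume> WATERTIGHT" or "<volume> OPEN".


Per-triangle v0·(v1×v2)/6:
  t1: +2.9221
  t2: +1.1059
  t3: +1.0278
  t4: +8.5625
  t5: +7.6154
  t6: +0.1153
  t7: +1.6147
  t8: +1.7755
  t9: +1.6875
  t10: -3.4729
  t11: +6.9797
  t12: +3.8602
  t13: +12.2372
  t14: -6.9884
  t15: -1.7536
  t16: +0.0819
  t17: +3.2634
  t18: +5.2624
  t19: +0.7291
  t20: -0.9164
  t21: +1.3402
  t22: -0.7132
  t23: +3.3211
  t24: -0.2895
  t25: +6.9031
  t26: +1.8157
  t27: -0.4592
  t28: +0.9446
  t29: +1.7402
Σ = +60.3121 → |volume| = 60.31

Directed edges: 87 total; 7 unmatched, e.g. (-1.13,-2,1.2)→(-1.38,-1.47,3.42) → open.

60.31 OPEN


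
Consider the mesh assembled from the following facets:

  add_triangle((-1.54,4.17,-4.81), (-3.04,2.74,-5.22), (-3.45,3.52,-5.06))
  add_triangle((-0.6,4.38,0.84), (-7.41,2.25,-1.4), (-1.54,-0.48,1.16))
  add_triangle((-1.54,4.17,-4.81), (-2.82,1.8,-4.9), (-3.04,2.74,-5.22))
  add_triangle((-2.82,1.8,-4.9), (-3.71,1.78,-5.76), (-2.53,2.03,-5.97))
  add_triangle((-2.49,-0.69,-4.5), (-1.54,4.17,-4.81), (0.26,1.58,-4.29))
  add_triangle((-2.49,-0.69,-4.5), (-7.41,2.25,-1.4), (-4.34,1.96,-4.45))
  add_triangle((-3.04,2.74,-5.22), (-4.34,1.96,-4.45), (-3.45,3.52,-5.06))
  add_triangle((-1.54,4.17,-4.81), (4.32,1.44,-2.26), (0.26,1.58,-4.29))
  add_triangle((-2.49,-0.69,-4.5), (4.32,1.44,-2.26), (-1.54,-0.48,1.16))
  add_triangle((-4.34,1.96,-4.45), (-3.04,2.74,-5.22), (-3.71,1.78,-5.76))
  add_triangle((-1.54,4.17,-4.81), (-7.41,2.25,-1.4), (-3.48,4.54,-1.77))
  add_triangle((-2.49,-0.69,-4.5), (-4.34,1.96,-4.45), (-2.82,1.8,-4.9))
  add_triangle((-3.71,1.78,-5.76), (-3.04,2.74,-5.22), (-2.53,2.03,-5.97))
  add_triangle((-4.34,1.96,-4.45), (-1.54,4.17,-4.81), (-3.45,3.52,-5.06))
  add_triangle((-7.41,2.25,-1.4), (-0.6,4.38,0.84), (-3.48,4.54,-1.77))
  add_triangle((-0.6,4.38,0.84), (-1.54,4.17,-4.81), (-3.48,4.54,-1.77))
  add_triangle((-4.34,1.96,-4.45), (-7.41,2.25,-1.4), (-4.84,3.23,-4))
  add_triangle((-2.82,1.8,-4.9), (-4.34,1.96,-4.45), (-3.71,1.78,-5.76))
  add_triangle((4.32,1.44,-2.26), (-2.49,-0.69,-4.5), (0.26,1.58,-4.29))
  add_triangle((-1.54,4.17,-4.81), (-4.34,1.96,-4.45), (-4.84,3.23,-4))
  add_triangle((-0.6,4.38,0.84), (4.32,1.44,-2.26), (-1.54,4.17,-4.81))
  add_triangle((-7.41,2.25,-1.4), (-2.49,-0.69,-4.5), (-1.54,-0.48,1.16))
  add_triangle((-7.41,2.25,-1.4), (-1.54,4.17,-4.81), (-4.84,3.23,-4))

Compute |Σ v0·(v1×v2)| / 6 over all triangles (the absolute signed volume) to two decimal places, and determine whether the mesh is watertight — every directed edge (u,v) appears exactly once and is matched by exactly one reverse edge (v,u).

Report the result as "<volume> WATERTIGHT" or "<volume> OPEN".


Per-triangle v0·(v1×v2)/6:
  t1: +1.6682
  t2: +8.6379
  t3: +0.8953
  t4: -0.3011
  t5: +7.8118
  t6: +9.6787
  t7: +1.4788
  t8: +7.9693
  t9: -0.1750
  t10: +1.7752
  t11: +14.3536
  t12: +3.3776
  t13: +1.3656
  t14: -0.7586
  t15: +9.8688
  t16: +9.8366
  t17: +5.4447
  t18: -0.5930
  t19: +5.8203
  t20: +4.8598
  t21: +20.2922
  t22: +7.3071
  t23: +4.2839
Σ = +124.8976 → |volume| = 124.90

Directed edges: 69 total; 9 unmatched, e.g. (-1.54,-0.48,1.16)→(-0.6,4.38,0.84) → open.

124.90 OPEN


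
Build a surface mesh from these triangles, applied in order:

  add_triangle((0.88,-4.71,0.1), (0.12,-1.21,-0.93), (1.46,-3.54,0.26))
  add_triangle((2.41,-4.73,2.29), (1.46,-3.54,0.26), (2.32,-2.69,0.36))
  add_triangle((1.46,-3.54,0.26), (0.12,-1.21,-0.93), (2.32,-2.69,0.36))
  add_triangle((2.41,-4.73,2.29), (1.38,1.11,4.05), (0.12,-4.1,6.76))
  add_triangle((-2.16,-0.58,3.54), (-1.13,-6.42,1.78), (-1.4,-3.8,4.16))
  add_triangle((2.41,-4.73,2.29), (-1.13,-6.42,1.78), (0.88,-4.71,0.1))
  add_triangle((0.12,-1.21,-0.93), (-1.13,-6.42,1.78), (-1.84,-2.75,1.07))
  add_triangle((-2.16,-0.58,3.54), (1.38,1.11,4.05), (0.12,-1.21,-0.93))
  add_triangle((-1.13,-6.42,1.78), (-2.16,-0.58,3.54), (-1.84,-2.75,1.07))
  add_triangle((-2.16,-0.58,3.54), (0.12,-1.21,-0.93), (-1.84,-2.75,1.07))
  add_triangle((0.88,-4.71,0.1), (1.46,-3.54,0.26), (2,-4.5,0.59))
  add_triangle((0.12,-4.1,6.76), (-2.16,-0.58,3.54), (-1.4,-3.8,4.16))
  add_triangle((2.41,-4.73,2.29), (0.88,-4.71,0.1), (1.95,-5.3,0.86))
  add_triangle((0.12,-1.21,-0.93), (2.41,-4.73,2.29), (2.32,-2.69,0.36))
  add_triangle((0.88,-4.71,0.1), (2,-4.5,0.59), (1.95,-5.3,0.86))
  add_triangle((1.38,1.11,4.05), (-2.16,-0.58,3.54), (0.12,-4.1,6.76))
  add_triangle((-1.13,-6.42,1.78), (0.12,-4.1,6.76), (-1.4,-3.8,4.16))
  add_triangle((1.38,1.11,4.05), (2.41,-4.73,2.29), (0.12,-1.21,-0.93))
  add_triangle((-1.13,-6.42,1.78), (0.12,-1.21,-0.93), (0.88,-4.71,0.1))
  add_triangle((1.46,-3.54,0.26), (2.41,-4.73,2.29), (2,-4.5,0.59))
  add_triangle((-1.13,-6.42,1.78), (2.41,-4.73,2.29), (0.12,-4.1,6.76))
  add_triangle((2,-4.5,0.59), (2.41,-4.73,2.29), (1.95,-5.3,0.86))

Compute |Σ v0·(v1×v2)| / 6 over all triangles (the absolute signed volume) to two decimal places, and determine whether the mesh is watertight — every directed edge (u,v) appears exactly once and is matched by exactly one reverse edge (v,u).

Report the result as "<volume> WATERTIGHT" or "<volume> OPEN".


Per-triangle v0·(v1×v2)/6:
  t1: +0.5837
  t2: +1.3435
  t3: +0.6914
  t4: +14.4444
  t5: +4.1966
  t6: +5.9733
  t7: +1.7265
  t8: -2.6274
  t9: +4.2256
  t10: -0.2745
  t11: +0.1418
  t12: +5.8001
  t13: +0.7541
  t14: -1.5034
  t15: +0.3077
  t16: +11.2411
  t17: +7.1968
  t18: +0.5293
  t19: +1.8845
  t20: -0.0948
  t21: +18.6287
  t22: +0.5460
Σ = +75.7149 → |volume| = 75.71

Directed edges: 66 total, each appears once with its reverse present → watertight.

75.71 WATERTIGHT


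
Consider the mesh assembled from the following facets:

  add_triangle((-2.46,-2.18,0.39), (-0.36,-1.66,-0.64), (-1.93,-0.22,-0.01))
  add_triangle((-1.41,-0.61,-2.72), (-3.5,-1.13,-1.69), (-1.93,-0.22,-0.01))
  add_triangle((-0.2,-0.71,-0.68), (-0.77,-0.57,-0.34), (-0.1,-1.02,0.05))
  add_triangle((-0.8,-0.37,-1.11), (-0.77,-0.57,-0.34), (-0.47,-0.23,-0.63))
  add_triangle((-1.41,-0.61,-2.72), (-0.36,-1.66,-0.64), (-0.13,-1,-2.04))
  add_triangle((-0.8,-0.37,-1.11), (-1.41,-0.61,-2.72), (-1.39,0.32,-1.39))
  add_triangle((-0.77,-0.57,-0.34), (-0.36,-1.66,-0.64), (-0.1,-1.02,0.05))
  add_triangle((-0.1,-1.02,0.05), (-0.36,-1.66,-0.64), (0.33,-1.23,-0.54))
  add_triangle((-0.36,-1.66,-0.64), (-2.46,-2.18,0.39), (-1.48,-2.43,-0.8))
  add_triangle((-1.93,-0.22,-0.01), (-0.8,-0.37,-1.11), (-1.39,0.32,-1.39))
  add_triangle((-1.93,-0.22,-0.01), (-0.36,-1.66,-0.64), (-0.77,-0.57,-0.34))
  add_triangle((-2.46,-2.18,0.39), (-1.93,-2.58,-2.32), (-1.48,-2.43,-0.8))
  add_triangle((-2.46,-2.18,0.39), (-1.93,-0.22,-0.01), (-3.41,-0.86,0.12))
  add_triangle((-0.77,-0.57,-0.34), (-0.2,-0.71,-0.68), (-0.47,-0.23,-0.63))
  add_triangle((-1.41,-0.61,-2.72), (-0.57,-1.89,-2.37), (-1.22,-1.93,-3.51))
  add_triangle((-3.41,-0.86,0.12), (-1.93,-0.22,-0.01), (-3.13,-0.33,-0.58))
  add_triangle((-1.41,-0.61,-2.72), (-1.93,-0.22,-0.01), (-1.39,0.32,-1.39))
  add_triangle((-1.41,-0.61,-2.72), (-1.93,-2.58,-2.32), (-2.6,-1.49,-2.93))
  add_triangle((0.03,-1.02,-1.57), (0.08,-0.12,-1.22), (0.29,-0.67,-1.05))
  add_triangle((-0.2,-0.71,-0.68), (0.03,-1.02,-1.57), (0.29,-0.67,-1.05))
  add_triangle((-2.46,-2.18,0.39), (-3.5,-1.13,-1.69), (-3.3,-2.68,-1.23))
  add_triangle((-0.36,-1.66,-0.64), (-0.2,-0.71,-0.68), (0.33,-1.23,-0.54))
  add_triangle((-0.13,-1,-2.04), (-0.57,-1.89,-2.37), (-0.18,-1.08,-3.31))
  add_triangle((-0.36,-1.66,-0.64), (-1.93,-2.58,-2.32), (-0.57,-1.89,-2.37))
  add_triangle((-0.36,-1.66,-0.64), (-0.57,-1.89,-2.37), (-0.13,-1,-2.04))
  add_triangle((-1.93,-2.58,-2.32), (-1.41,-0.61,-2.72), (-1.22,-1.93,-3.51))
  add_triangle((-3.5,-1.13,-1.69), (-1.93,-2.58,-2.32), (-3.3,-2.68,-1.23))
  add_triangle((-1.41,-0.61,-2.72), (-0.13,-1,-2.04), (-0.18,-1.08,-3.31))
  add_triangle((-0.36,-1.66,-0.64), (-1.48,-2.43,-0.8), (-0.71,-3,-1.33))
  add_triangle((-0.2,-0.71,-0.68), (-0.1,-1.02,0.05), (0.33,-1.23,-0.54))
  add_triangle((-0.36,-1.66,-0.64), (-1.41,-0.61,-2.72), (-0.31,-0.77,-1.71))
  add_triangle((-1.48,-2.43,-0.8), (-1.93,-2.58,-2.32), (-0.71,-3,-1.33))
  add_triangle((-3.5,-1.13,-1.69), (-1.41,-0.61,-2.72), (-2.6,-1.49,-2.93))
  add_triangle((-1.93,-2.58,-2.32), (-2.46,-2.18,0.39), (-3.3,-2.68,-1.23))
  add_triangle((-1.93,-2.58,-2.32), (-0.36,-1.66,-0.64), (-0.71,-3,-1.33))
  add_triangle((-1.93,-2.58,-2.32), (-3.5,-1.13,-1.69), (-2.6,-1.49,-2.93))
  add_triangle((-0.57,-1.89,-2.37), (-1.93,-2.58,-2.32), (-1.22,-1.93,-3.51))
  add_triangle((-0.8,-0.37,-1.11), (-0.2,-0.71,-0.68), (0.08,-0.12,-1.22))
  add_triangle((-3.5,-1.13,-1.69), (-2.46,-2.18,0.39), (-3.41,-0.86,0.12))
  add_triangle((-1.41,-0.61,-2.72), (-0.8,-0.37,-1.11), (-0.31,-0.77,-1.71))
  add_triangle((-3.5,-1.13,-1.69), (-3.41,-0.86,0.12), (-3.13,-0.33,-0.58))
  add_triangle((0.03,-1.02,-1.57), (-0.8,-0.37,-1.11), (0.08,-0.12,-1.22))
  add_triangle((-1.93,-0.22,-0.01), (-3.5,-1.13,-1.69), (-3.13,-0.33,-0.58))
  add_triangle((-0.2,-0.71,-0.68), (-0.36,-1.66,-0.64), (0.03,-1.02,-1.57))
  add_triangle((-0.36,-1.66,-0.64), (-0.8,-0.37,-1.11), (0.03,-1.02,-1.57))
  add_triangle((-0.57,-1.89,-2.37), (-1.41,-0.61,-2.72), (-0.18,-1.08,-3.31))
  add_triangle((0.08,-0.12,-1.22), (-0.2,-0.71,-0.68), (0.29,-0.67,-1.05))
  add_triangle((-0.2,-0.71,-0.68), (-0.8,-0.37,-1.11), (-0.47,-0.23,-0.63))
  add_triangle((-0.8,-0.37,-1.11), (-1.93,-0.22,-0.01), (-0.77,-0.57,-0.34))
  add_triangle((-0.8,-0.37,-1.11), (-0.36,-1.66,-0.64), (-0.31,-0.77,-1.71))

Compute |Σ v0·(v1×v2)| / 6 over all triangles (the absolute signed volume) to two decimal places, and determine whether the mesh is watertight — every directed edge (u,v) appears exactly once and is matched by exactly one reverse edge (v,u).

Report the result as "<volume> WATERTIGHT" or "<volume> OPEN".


Per-triangle v0·(v1×v2)/6:
  t1: -0.5997
  t2: +0.3963
  t3: -0.0786
  t4: -0.0006
  t5: -0.6446
  t6: -0.1011
  t7: +0.0752
  t8: +0.0754
  t9: +0.2492
  t10: -0.2942
  t11: -0.0760
  t12: +0.8353
  t13: -0.0231
  t14: -0.0394
  t15: -0.0280
  t16: +0.0843
  t17: +0.6173
  t18: +0.7349
  t19: +0.0473
  t20: +0.0183
  t21: +1.1923
  t22: +0.0679
  t23: +0.0696
  t24: +0.5636
  t25: +0.1127
  t26: +0.9366
  t27: +1.7222
  t28: -0.2357
  t29: +0.0480
  t30: -0.0681
  t31: +0.4012
  t32: +0.7151
  t33: +0.6227
  t34: +0.8882
  t35: -0.0440
  t36: +1.3848
  t37: +0.5794
  t38: -0.1012
  t39: +1.6498
  t40: -0.0710
  t41: +0.5704
  t42: +0.1497
  t43: -0.1470
  t44: -0.0432
  t45: +0.3016
  t46: +0.8450
  t47: -0.0571
  t48: -0.0025
  t49: -0.1414
  t50: -0.2431
Σ = +12.9148 → |volume| = 12.91

Directed edges: 150 total, each appears once with its reverse present → watertight.

12.91 WATERTIGHT
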